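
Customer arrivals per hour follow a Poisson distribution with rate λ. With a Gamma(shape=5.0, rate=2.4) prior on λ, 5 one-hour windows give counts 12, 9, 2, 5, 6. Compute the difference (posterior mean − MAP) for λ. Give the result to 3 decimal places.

Σ counts = 34. Posterior: Gamma(shape = 5.0+34 = 39.0, rate = 2.4+5 = 7.4).
Mode = (α−1)/β = 38.0/7.4 = 5.135.
Mean = α/β = 39.0/7.4 = 5.270.
Difference = 5.270 − 5.135 = 0.135.
Right-skewed posterior ⇒ mode < mean.

0.135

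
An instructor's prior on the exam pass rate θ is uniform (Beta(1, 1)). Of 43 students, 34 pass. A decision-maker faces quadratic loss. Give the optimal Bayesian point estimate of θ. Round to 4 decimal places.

0.7778

Posterior: Beta(1+34, 1+9) = Beta(35, 10).
Mode = (35−1)/(35+10−2) = 34/43 = 0.7907.
With a flat prior the MAP equals the MLE, 34/43.
Mean = 35/(35+10) = 35/45 = 0.7778.
Quadratic loss ⇒ the optimal estimator is the posterior mean.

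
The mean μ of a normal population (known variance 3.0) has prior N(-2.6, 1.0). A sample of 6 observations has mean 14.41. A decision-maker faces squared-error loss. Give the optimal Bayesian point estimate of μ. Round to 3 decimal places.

8.740

Posterior for μ is Normal. Precision-weighted mean: (1/1.0·-2.6 + 6/3.0·14.41) / (1/1.0 + 6/3.0) = 8.740.
A Normal posterior is symmetric, so mode = mean.
Squared-error loss ⇒ the optimal estimator is the posterior mean.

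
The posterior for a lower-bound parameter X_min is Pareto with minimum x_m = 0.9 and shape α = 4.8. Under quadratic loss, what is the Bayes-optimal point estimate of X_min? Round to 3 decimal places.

The Pareto density is strictly decreasing on [x_m, ∞), so the mode is x_m = 0.900.
Mean = α·x_m/(α−1) = 4.8·0.9/3.8 = 1.137.
Quadratic loss ⇒ the optimal estimator is the posterior mean.

1.137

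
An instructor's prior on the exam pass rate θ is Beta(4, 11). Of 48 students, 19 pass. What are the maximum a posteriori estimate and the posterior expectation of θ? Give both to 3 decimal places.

Posterior: Beta(4+19, 11+29) = Beta(23, 40).
Mode = (23−1)/(23+40−2) = 22/61 = 0.361.
Mean = 23/(23+40) = 23/63 = 0.365.

θ_MAP = 0.361, E[θ|data] = 0.365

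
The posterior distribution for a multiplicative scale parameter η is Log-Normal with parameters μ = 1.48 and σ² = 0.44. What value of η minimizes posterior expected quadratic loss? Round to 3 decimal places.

Mode = exp(μ − σ²) = exp(1.04) = 2.829.
Mean = exp(μ + σ²/2) = exp(1.700) = 5.474.
Quadratic loss ⇒ the optimal estimator is the posterior mean.

5.474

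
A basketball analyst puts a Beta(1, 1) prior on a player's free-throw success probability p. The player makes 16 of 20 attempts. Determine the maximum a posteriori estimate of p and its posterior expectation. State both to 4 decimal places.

Posterior: Beta(1+16, 1+4) = Beta(17, 5).
Mode = (17−1)/(17+5−2) = 16/20 = 0.8000.
Mean = 17/(17+5) = 17/22 = 0.7727.
Left-skewed posterior ⇒ mean < mode.

MAP = 0.8000; posterior mean = 0.7727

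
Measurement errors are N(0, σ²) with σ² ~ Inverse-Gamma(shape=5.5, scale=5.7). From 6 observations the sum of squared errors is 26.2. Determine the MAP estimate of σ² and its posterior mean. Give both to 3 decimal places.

MAP = 1.979; posterior mean = 2.507

Posterior: Inverse-Gamma(shape = 5.5+6/2 = 8.5, scale = 5.7+26.2/2 = 18.8).
Mode = β/(α+1) = 18.8/9.5 = 1.979.
Mean = β/(α−1) = 18.8/7.5 = 2.507.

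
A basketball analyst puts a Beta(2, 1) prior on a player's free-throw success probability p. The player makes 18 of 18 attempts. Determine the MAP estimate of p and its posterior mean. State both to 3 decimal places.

Posterior: Beta(2+18, 1+0) = Beta(20, 1).
Since β = 1 ≤ 1 and α > 1, the Beta density is monotone increasing on [0,1]; the mode is at 1.
Mean = 20/(20+1) = 0.952.

MAP = 1.000; posterior mean = 0.952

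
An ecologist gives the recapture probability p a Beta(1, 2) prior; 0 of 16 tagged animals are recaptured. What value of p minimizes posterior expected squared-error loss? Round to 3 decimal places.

Posterior: Beta(1+0, 2+16) = Beta(1, 18).
Since α = 1 ≤ 1 and β > 1, the Beta density is monotone decreasing on [0,1]; the mode is at 0.
Mean = 1/(1+18) = 0.053.
Squared-error loss ⇒ the optimal estimator is the posterior mean.

0.053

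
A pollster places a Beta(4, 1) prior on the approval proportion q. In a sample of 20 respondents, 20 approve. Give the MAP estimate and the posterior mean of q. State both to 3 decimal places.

Posterior: Beta(4+20, 1+0) = Beta(24, 1).
Since β = 1 ≤ 1 and α > 1, the Beta density is monotone increasing on [0,1]; the mode is at 1.
Mean = 24/(24+1) = 0.960.

MAP = 1.000; posterior mean = 0.960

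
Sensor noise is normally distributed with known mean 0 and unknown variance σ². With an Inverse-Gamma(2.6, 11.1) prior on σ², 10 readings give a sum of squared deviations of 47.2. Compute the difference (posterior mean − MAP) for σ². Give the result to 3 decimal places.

Posterior: Inverse-Gamma(shape = 2.6+10/2 = 7.6, scale = 11.1+47.2/2 = 34.7).
Mode = β/(α+1) = 34.7/8.6 = 4.035.
Mean = β/(α−1) = 34.7/6.6 = 5.258.
Difference = 5.258 − 4.035 = 1.223.

1.223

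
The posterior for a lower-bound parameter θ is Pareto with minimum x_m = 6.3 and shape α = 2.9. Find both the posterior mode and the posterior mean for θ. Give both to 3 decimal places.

The Pareto density is strictly decreasing on [x_m, ∞), so the mode is x_m = 6.300.
Mean = α·x_m/(α−1) = 2.9·6.3/1.9 = 9.616.
The posterior is right-skewed, so the mean exceeds the mode.

posterior mode = 6.300, posterior mean = 9.616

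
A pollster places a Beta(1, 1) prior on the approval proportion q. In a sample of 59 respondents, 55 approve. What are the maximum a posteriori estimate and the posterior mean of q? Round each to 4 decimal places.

MAP = 0.9322; posterior mean = 0.9180

Posterior: Beta(1+55, 1+4) = Beta(56, 5).
Mode = (56−1)/(56+5−2) = 55/59 = 0.9322.
Mean = 56/(56+5) = 56/61 = 0.9180.
The posterior is left-skewed, so the mode exceeds the mean.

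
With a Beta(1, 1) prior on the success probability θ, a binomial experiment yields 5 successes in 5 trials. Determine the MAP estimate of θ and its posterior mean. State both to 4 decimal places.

MAP: 1.0000. Posterior mean: 0.8571.

Posterior: Beta(1+5, 1+0) = Beta(6, 1).
Since β = 1 ≤ 1 and α > 1, the Beta density is monotone increasing on [0,1]; the mode is at 1.
Mean = 6/(6+1) = 0.8571.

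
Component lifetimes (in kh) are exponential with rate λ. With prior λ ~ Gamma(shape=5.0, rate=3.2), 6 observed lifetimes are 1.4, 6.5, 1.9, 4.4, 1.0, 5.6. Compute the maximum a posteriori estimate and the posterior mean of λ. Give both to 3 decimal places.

Σ times = 20.8. Posterior: Gamma(shape = 5.0+6 = 11.0, rate = 3.2+20.8 = 24.0).
Mode = (α−1)/β = 10.0/24.0 = 0.417.
Mean = α/β = 11.0/24.0 = 0.458.

MAP: 0.417. Posterior mean: 0.458.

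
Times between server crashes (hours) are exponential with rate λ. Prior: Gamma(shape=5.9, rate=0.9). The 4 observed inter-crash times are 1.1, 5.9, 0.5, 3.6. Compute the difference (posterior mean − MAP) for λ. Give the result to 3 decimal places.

Σ times = 11.1. Posterior: Gamma(shape = 5.9+4 = 9.9, rate = 0.9+11.1 = 12.0).
Mode = (α−1)/β = 8.9/12.0 = 0.742.
Mean = α/β = 9.9/12.0 = 0.825.
Difference = 0.825 − 0.742 = 0.083.
The posterior is right-skewed, so the mean exceeds the mode.

0.083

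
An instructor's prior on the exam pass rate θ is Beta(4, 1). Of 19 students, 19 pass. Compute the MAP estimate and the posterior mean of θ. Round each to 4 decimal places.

MAP estimate = 1.0000, posterior mean = 0.9583

Posterior: Beta(4+19, 1+0) = Beta(23, 1).
Since β = 1 ≤ 1 and α > 1, the Beta density is monotone increasing on [0,1]; the mode is at 1.
Mean = 23/(23+1) = 0.9583.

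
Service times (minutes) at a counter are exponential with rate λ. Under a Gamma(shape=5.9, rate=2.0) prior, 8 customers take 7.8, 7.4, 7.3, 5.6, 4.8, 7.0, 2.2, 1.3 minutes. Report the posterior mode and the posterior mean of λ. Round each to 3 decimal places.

MAP: 0.284. Posterior mean: 0.306.

Σ times = 43.4. Posterior: Gamma(shape = 5.9+8 = 13.9, rate = 2.0+43.4 = 45.4).
Mode = (α−1)/β = 12.9/45.4 = 0.284.
Mean = α/β = 13.9/45.4 = 0.306.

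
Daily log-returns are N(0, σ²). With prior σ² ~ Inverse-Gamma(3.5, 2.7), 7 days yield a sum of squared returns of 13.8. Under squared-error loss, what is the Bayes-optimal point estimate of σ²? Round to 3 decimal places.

1.600

Posterior: Inverse-Gamma(shape = 3.5+7/2 = 7.0, scale = 2.7+13.8/2 = 9.6).
Mode = β/(α+1) = 9.6/8.0 = 1.200.
Mean = β/(α−1) = 9.6/6.0 = 1.600.
Squared-error loss ⇒ the optimal estimator is the posterior mean.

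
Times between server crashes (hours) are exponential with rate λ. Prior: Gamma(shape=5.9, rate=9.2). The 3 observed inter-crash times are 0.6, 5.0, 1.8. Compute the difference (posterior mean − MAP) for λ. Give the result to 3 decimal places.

0.060

Σ times = 7.4. Posterior: Gamma(shape = 5.9+3 = 8.9, rate = 9.2+7.4 = 16.6).
Mode = (α−1)/β = 7.9/16.6 = 0.476.
Mean = α/β = 8.9/16.6 = 0.536.
Difference = 0.536 − 0.476 = 0.060.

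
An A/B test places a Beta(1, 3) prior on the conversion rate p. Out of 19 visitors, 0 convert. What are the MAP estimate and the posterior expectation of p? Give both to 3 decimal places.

MAP: 0.000. Posterior mean: 0.043.

Posterior: Beta(1+0, 3+19) = Beta(1, 22).
Since α = 1 ≤ 1 and β > 1, the Beta density is monotone decreasing on [0,1]; the mode is at 0.
Mean = 1/(1+22) = 0.043.
Mean > mode: the posterior has a right tail.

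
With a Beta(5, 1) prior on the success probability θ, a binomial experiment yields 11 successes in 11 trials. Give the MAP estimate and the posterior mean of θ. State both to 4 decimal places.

Posterior: Beta(5+11, 1+0) = Beta(16, 1).
Since β = 1 ≤ 1 and α > 1, the Beta density is monotone increasing on [0,1]; the mode is at 1.
Mean = 16/(16+1) = 0.9412.

MAP = 1.0000, posterior mean = 0.9412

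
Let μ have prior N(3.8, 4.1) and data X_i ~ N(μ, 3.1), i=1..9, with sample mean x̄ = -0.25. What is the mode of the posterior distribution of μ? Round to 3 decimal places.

Posterior for μ is Normal. Precision-weighted mean: (1/4.1·3.8 + 9/3.1·-0.25) / (1/4.1 + 9/3.1) = 0.064.
A Normal posterior is symmetric, so mode = mean.
This is the posterior mode — the MAP estimate.

0.064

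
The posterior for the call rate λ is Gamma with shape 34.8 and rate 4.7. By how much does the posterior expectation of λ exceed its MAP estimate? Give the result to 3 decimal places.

0.213

Mode = (α−1)/β = 33.8/4.7 = 7.191.
Mean = α/β = 34.8/4.7 = 7.404.
Difference = 7.404 − 7.191 = 0.213.
Right-skewed posterior ⇒ mode < mean.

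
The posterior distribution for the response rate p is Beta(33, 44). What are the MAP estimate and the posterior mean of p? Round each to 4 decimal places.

Mode = (33−1)/(33+44−2) = 32/75 = 0.4267.
Mean = 33/(33+44) = 33/77 = 0.4286.

MAP = 0.4267, posterior mean = 0.4286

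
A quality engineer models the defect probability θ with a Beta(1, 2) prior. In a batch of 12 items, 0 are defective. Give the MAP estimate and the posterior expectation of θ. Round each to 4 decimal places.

Posterior: Beta(1+0, 2+12) = Beta(1, 14).
Since α = 1 ≤ 1 and β > 1, the Beta density is monotone decreasing on [0,1]; the mode is at 0.
Mean = 1/(1+14) = 0.0667.
The posterior is right-skewed, so the mean exceeds the mode.

MAP: 0.0000. Posterior mean: 0.0667.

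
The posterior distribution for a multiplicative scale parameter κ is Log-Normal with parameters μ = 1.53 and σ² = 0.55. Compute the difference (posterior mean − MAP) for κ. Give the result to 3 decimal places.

3.416

Mode = exp(μ − σ²) = exp(0.98) = 2.664.
Mean = exp(μ + σ²/2) = exp(1.805) = 6.080.
Difference = 6.080 − 2.664 = 3.416.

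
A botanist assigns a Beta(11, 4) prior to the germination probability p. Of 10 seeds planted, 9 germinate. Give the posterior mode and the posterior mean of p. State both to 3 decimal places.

MAP = 0.826, posterior mean = 0.800

Posterior: Beta(11+9, 4+1) = Beta(20, 5).
Mode = (20−1)/(20+5−2) = 19/23 = 0.826.
Mean = 20/(20+5) = 20/25 = 0.800.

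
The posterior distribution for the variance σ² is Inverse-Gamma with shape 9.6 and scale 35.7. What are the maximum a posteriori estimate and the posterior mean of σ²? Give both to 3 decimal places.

σ²_MAP = 3.368, E[σ²|data] = 4.151

Mode = β/(α+1) = 35.7/10.6 = 3.368.
Mean = β/(α−1) = 35.7/8.6 = 4.151.
Right-skewed posterior ⇒ mode < mean.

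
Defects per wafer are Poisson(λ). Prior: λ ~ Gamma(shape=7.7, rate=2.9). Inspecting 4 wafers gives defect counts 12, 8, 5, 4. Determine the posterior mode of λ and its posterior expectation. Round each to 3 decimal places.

Σ counts = 29. Posterior: Gamma(shape = 7.7+29 = 36.7, rate = 2.9+4 = 6.9).
Mode = (α−1)/β = 35.7/6.9 = 5.174.
Mean = α/β = 36.7/6.9 = 5.319.

MAP = 5.174, posterior mean = 5.319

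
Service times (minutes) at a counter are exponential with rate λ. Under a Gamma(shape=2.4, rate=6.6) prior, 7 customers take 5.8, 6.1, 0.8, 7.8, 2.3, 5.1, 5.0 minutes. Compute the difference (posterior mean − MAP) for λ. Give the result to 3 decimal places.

Σ times = 32.9. Posterior: Gamma(shape = 2.4+7 = 9.4, rate = 6.6+32.9 = 39.5).
Mode = (α−1)/β = 8.4/39.5 = 0.213.
Mean = α/β = 9.4/39.5 = 0.238.
Difference = 0.238 − 0.213 = 0.025.

0.025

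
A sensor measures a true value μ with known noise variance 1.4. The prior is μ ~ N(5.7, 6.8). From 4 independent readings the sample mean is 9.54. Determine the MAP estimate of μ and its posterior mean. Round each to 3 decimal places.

Posterior for μ is Normal. Precision-weighted mean: (1/6.8·5.7 + 4/1.4·9.54) / (1/6.8 + 4/1.4) = 9.352.
A Normal posterior is symmetric, so mode = mean.

μ_MAP = 9.352, E[μ|data] = 9.352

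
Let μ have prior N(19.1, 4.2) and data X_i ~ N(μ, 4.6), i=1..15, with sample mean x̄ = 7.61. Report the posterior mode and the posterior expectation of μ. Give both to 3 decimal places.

Posterior for μ is Normal. Precision-weighted mean: (1/4.2·19.1 + 15/4.6·7.61) / (1/4.2 + 15/4.6) = 8.392.
A Normal posterior is symmetric, so mode = mean.

posterior mode = 8.392, posterior expectation = 8.392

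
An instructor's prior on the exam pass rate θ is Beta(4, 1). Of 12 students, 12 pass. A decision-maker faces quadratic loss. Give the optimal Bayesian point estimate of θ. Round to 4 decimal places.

Posterior: Beta(4+12, 1+0) = Beta(16, 1).
Since β = 1 ≤ 1 and α > 1, the Beta density is monotone increasing on [0,1]; the mode is at 1.
Mean = 16/(16+1) = 0.9412.
Quadratic loss ⇒ the optimal estimator is the posterior mean.

0.9412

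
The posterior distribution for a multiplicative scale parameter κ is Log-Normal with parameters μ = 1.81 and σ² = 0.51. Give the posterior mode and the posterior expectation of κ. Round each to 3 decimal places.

Mode = exp(μ − σ²) = exp(1.30) = 3.669.
Mean = exp(μ + σ²/2) = exp(2.065) = 7.885.
The mean is pulled above the mode by the posterior's right skew.

MAP = 3.669, posterior mean = 7.885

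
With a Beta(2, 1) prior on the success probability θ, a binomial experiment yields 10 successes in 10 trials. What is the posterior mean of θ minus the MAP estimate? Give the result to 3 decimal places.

Posterior: Beta(2+10, 1+0) = Beta(12, 1).
Since β = 1 ≤ 1 and α > 1, the Beta density is monotone increasing on [0,1]; the mode is at 1.
Mean = 12/(12+1) = 0.923.
Difference = 0.923 − 1.000 = -0.077.

-0.077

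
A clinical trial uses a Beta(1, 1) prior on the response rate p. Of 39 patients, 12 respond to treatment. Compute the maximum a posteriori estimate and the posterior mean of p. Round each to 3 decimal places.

p_MAP = 0.308, E[p|data] = 0.317

Posterior: Beta(1+12, 1+27) = Beta(13, 28).
Mode = (13−1)/(13+28−2) = 12/39 = 0.308.
With a flat prior the MAP equals the MLE, 12/39.
Mean = 13/(13+28) = 13/41 = 0.317.
Mean > mode: the posterior has a right tail.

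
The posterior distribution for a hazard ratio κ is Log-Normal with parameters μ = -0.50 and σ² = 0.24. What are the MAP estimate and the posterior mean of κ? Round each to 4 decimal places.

Mode = exp(μ − σ²) = exp(-0.74) = 0.4771.
Mean = exp(μ + σ²/2) = exp(-0.380) = 0.6839.
The posterior is right-skewed, so the mean exceeds the mode.

κ_MAP = 0.4771, E[κ|data] = 0.6839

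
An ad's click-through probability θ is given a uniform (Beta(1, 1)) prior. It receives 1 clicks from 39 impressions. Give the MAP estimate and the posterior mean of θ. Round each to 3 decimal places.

Posterior: Beta(1+1, 1+38) = Beta(2, 39).
Mode = (2−1)/(2+39−2) = 1/39 = 0.026.
With a flat prior the MAP equals the MLE, 1/39.
Mean = 2/(2+39) = 2/41 = 0.049.

MAP estimate = 0.026, posterior mean = 0.049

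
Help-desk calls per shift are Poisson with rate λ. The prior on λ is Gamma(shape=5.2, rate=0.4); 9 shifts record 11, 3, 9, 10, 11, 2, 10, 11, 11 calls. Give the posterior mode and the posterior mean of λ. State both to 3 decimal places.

Σ counts = 78. Posterior: Gamma(shape = 5.2+78 = 83.2, rate = 0.4+9 = 9.4).
Mode = (α−1)/β = 82.2/9.4 = 8.745.
Mean = α/β = 83.2/9.4 = 8.851.
Right-skewed posterior ⇒ mode < mean.

posterior mode = 8.745, posterior mean = 8.851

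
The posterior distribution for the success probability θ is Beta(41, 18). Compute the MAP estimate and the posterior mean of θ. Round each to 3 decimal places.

Mode = (41−1)/(41+18−2) = 40/57 = 0.702.
Mean = 41/(41+18) = 41/59 = 0.695.
The mean is pulled below the mode by the posterior's left skew.

MAP: 0.702. Posterior mean: 0.695.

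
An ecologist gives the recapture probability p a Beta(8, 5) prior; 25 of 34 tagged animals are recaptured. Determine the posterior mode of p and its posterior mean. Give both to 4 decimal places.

Posterior: Beta(8+25, 5+9) = Beta(33, 14).
Mode = (33−1)/(33+14−2) = 32/45 = 0.7111.
Mean = 33/(33+14) = 33/47 = 0.7021.
The mean is pulled below the mode by the posterior's left skew.

p_MAP = 0.7111, E[p|data] = 0.7021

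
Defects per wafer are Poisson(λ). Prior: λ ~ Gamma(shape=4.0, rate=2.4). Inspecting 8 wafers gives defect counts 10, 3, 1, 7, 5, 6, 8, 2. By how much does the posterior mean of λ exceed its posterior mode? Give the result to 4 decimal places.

Σ counts = 42. Posterior: Gamma(shape = 4.0+42 = 46.0, rate = 2.4+8 = 10.4).
Mode = (α−1)/β = 45.0/10.4 = 4.3269.
Mean = α/β = 46.0/10.4 = 4.4231.
Difference = 4.4231 − 4.3269 = 0.0962.

0.0962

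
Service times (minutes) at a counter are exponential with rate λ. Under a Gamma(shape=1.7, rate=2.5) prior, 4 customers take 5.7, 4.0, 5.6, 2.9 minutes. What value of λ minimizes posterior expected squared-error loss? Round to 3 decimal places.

0.275

Σ times = 18.2. Posterior: Gamma(shape = 1.7+4 = 5.7, rate = 2.5+18.2 = 20.7).
Mode = (α−1)/β = 4.7/20.7 = 0.227.
Mean = α/β = 5.7/20.7 = 0.275.
Squared-error loss ⇒ the optimal estimator is the posterior mean.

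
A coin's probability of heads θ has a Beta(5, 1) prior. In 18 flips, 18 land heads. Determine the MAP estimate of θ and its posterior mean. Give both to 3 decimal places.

Posterior: Beta(5+18, 1+0) = Beta(23, 1).
Since β = 1 ≤ 1 and α > 1, the Beta density is monotone increasing on [0,1]; the mode is at 1.
Mean = 23/(23+1) = 0.958.
The posterior is left-skewed, so the mode exceeds the mean.

MAP estimate = 1.000, posterior mean = 0.958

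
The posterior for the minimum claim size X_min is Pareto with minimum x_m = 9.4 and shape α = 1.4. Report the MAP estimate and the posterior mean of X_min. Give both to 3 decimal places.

X_min_MAP = 9.400, E[X_min|data] = 32.900

The Pareto density is strictly decreasing on [x_m, ∞), so the mode is x_m = 9.400.
Mean = α·x_m/(α−1) = 1.4·9.4/0.4 = 32.900.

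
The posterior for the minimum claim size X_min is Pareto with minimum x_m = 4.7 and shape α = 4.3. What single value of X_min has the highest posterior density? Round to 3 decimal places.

4.700

The Pareto density is strictly decreasing on [x_m, ∞), so the mode is x_m = 4.700.
Mean = α·x_m/(α−1) = 4.3·4.7/3.3 = 6.124.
This is the posterior mode — the MAP estimate.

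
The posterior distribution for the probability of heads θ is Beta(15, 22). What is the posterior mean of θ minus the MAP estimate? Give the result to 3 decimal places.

0.005

Mode = (15−1)/(15+22−2) = 14/35 = 0.400.
Mean = 15/(15+22) = 15/37 = 0.405.
Difference = 0.405 − 0.400 = 0.005.
Right-skewed posterior ⇒ mode < mean.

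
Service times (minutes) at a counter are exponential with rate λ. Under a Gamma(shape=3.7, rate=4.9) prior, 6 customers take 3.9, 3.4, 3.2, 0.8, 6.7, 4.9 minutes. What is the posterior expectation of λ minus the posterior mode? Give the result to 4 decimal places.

Σ times = 22.9. Posterior: Gamma(shape = 3.7+6 = 9.7, rate = 4.9+22.9 = 27.8).
Mode = (α−1)/β = 8.7/27.8 = 0.3129.
Mean = α/β = 9.7/27.8 = 0.3489.
Difference = 0.3489 − 0.3129 = 0.0360.
The posterior is right-skewed, so the mean exceeds the mode.

0.0360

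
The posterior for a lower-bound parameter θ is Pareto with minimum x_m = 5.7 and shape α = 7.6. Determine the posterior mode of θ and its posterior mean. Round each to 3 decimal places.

The Pareto density is strictly decreasing on [x_m, ∞), so the mode is x_m = 5.700.
Mean = α·x_m/(α−1) = 7.6·5.7/6.6 = 6.564.
The mean is pulled above the mode by the posterior's right skew.

θ_MAP = 5.700, E[θ|data] = 6.564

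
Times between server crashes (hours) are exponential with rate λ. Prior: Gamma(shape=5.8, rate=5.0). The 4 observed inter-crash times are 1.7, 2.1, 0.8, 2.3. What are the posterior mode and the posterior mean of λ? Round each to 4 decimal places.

Σ times = 6.9. Posterior: Gamma(shape = 5.8+4 = 9.8, rate = 5.0+6.9 = 11.9).
Mode = (α−1)/β = 8.8/11.9 = 0.7395.
Mean = α/β = 9.8/11.9 = 0.8235.
Right-skewed posterior ⇒ mode < mean.

posterior mode = 0.7395, posterior mean = 0.8235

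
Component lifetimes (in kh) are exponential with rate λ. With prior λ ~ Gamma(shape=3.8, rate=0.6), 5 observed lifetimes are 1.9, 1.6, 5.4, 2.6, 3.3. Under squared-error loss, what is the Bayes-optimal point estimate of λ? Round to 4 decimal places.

Σ times = 14.8. Posterior: Gamma(shape = 3.8+5 = 8.8, rate = 0.6+14.8 = 15.4).
Mode = (α−1)/β = 7.8/15.4 = 0.5065.
Mean = α/β = 8.8/15.4 = 0.5714.
Squared-error loss ⇒ the optimal estimator is the posterior mean.

0.5714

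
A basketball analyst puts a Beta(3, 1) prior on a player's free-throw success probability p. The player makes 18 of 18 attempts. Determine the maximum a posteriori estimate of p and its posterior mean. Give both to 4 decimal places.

Posterior: Beta(3+18, 1+0) = Beta(21, 1).
Since β = 1 ≤ 1 and α > 1, the Beta density is monotone increasing on [0,1]; the mode is at 1.
Mean = 21/(21+1) = 0.9545.

MAP: 1.0000. Posterior mean: 0.9545.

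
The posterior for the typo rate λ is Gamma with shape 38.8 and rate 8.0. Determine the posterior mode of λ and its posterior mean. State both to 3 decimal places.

Mode = (α−1)/β = 37.8/8.0 = 4.725.
Mean = α/β = 38.8/8.0 = 4.850.
The posterior is right-skewed, so the mean exceeds the mode.

MAP = 4.725; posterior mean = 4.850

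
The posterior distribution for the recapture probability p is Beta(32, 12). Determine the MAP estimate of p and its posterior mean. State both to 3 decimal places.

Mode = (32−1)/(32+12−2) = 31/42 = 0.738.
Mean = 32/(32+12) = 32/44 = 0.727.
Mode > mean: the posterior has a left tail.

MAP = 0.738, posterior mean = 0.727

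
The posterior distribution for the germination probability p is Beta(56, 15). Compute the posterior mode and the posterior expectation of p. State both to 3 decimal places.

MAP = 0.797; posterior mean = 0.789

Mode = (56−1)/(56+15−2) = 55/69 = 0.797.
Mean = 56/(56+15) = 56/71 = 0.789.
The posterior is left-skewed, so the mode exceeds the mean.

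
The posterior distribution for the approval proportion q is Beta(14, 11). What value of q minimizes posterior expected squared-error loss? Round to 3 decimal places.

0.560

Mode = (14−1)/(14+11−2) = 13/23 = 0.565.
Mean = 14/(14+11) = 14/25 = 0.560.
Squared-error loss ⇒ the optimal estimator is the posterior mean.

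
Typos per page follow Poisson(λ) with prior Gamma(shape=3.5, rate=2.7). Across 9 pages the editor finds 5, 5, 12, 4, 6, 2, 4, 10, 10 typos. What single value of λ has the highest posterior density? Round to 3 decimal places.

5.171

Σ counts = 58. Posterior: Gamma(shape = 3.5+58 = 61.5, rate = 2.7+9 = 11.7).
Mode = (α−1)/β = 60.5/11.7 = 5.171.
Mean = α/β = 61.5/11.7 = 5.256.
This is the posterior mode — the MAP estimate.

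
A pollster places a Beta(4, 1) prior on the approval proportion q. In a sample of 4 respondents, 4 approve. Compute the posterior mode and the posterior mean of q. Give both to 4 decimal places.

Posterior: Beta(4+4, 1+0) = Beta(8, 1).
Since β = 1 ≤ 1 and α > 1, the Beta density is monotone increasing on [0,1]; the mode is at 1.
Mean = 8/(8+1) = 0.8889.

MAP = 1.0000, posterior mean = 0.8889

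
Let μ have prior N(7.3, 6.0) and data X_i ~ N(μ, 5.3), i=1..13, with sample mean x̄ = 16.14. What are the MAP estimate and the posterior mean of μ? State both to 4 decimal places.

Posterior for μ is Normal. Precision-weighted mean: (1/6.0·7.3 + 13/5.3·16.14) / (1/6.0 + 13/5.3) = 15.5776.
A Normal posterior is symmetric, so mode = mean.

μ_MAP = 15.5776, E[μ|data] = 15.5776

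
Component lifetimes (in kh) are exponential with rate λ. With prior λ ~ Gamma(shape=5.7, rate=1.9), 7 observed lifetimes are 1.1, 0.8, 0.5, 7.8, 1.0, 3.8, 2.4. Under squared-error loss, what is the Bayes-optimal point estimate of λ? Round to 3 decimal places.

0.658

Σ times = 17.4. Posterior: Gamma(shape = 5.7+7 = 12.7, rate = 1.9+17.4 = 19.3).
Mode = (α−1)/β = 11.7/19.3 = 0.606.
Mean = α/β = 12.7/19.3 = 0.658.
Squared-error loss ⇒ the optimal estimator is the posterior mean.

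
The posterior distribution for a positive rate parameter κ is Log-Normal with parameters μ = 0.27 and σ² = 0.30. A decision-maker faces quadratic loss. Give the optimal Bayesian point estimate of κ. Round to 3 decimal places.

Mode = exp(μ − σ²) = exp(-0.03) = 0.970.
Mean = exp(μ + σ²/2) = exp(0.420) = 1.522.
Quadratic loss ⇒ the optimal estimator is the posterior mean.

1.522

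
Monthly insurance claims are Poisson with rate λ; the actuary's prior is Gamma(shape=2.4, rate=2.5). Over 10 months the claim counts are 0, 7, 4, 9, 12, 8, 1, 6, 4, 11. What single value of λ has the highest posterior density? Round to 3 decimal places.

Σ counts = 62. Posterior: Gamma(shape = 2.4+62 = 64.4, rate = 2.5+10 = 12.5).
Mode = (α−1)/β = 63.4/12.5 = 5.072.
Mean = α/β = 64.4/12.5 = 5.152.
This is the posterior mode — the MAP estimate.

5.072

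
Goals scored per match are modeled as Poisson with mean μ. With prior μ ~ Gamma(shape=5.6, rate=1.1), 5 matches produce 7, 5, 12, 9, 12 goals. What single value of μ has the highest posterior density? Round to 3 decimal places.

8.131

Σ counts = 45. Posterior: Gamma(shape = 5.6+45 = 50.6, rate = 1.1+5 = 6.1).
Mode = (α−1)/β = 49.6/6.1 = 8.131.
Mean = α/β = 50.6/6.1 = 8.295.
This is the posterior mode — the MAP estimate.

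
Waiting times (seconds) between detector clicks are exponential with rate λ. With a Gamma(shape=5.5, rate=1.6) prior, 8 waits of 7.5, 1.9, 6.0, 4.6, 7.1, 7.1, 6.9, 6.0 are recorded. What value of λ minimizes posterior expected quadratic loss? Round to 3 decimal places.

Σ times = 47.1. Posterior: Gamma(shape = 5.5+8 = 13.5, rate = 1.6+47.1 = 48.7).
Mode = (α−1)/β = 12.5/48.7 = 0.257.
Mean = α/β = 13.5/48.7 = 0.277.
Quadratic loss ⇒ the optimal estimator is the posterior mean.

0.277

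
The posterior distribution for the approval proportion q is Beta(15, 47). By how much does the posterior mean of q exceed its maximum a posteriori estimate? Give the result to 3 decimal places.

0.009

Mode = (15−1)/(15+47−2) = 14/60 = 0.233.
Mean = 15/(15+47) = 15/62 = 0.242.
Difference = 0.242 − 0.233 = 0.009.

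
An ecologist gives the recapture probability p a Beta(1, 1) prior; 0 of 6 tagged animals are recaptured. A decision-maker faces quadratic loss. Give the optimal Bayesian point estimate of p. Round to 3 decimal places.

Posterior: Beta(1+0, 1+6) = Beta(1, 7).
Since α = 1 ≤ 1 and β > 1, the Beta density is monotone decreasing on [0,1]; the mode is at 0.
Mean = 1/(1+7) = 0.125.
Quadratic loss ⇒ the optimal estimator is the posterior mean.

0.125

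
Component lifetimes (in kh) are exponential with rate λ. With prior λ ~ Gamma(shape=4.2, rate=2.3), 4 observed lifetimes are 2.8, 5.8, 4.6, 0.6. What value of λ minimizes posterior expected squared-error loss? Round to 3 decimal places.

0.509

Σ times = 13.8. Posterior: Gamma(shape = 4.2+4 = 8.2, rate = 2.3+13.8 = 16.1).
Mode = (α−1)/β = 7.2/16.1 = 0.447.
Mean = α/β = 8.2/16.1 = 0.509.
Squared-error loss ⇒ the optimal estimator is the posterior mean.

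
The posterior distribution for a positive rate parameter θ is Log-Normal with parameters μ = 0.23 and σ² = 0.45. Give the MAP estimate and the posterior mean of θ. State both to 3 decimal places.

MAP = 0.803; posterior mean = 1.576

Mode = exp(μ − σ²) = exp(-0.22) = 0.803.
Mean = exp(μ + σ²/2) = exp(0.455) = 1.576.
Right-skewed posterior ⇒ mode < mean.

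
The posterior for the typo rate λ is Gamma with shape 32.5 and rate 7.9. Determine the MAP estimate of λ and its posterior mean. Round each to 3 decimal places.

MAP = 3.987; posterior mean = 4.114

Mode = (α−1)/β = 31.5/7.9 = 3.987.
Mean = α/β = 32.5/7.9 = 4.114.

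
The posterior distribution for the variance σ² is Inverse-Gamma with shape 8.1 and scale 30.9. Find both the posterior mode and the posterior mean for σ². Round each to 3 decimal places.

MAP: 3.396. Posterior mean: 4.352.

Mode = β/(α+1) = 30.9/9.1 = 3.396.
Mean = β/(α−1) = 30.9/7.1 = 4.352.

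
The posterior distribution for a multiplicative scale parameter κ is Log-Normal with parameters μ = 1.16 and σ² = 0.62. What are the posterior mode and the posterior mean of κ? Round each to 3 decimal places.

MAP = 1.716, posterior mean = 4.349

Mode = exp(μ − σ²) = exp(0.54) = 1.716.
Mean = exp(μ + σ²/2) = exp(1.470) = 4.349.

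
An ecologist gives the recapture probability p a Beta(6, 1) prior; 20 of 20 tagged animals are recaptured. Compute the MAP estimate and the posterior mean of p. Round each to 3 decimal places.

Posterior: Beta(6+20, 1+0) = Beta(26, 1).
Since β = 1 ≤ 1 and α > 1, the Beta density is monotone increasing on [0,1]; the mode is at 1.
Mean = 26/(26+1) = 0.963.

MAP estimate = 1.000, posterior mean = 0.963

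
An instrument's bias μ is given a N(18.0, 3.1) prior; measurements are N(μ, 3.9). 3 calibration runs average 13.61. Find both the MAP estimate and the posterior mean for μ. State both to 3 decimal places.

MAP = 14.907, posterior mean = 14.907

Posterior for μ is Normal. Precision-weighted mean: (1/3.1·18.0 + 3/3.9·13.61) / (1/3.1 + 3/3.9) = 14.907.
A Normal posterior is symmetric, so mode = mean.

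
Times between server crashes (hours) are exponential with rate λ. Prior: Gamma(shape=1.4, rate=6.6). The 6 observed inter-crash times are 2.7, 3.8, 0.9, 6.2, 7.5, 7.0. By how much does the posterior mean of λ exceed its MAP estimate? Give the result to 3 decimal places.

0.029

Σ times = 28.1. Posterior: Gamma(shape = 1.4+6 = 7.4, rate = 6.6+28.1 = 34.7).
Mode = (α−1)/β = 6.4/34.7 = 0.184.
Mean = α/β = 7.4/34.7 = 0.213.
Difference = 0.213 − 0.184 = 0.029.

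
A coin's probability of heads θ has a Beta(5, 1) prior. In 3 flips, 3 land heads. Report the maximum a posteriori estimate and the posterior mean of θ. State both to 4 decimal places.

Posterior: Beta(5+3, 1+0) = Beta(8, 1).
Since β = 1 ≤ 1 and α > 1, the Beta density is monotone increasing on [0,1]; the mode is at 1.
Mean = 8/(8+1) = 0.8889.

MAP = 1.0000, posterior mean = 0.8889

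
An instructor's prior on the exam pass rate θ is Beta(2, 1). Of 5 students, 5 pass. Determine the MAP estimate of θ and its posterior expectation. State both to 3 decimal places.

MAP = 1.000; posterior mean = 0.875

Posterior: Beta(2+5, 1+0) = Beta(7, 1).
Since β = 1 ≤ 1 and α > 1, the Beta density is monotone increasing on [0,1]; the mode is at 1.
Mean = 7/(7+1) = 0.875.
The mean is pulled below the mode by the posterior's left skew.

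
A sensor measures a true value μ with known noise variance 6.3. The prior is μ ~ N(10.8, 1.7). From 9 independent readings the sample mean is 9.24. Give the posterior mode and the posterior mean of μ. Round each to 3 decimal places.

posterior mode = 9.695, posterior mean = 9.695

Posterior for μ is Normal. Precision-weighted mean: (1/1.7·10.8 + 9/6.3·9.24) / (1/1.7 + 9/6.3) = 9.695.
A Normal posterior is symmetric, so mode = mean.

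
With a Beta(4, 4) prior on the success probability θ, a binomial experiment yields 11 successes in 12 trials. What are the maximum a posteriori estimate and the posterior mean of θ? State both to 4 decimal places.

MAP: 0.7778. Posterior mean: 0.7500.

Posterior: Beta(4+11, 4+1) = Beta(15, 5).
Mode = (15−1)/(15+5−2) = 14/18 = 0.7778.
Mean = 15/(15+5) = 15/20 = 0.7500.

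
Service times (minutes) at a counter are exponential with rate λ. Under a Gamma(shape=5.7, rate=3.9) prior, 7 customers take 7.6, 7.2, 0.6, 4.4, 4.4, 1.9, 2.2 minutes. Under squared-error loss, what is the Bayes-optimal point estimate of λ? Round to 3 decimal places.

0.394

Σ times = 28.3. Posterior: Gamma(shape = 5.7+7 = 12.7, rate = 3.9+28.3 = 32.2).
Mode = (α−1)/β = 11.7/32.2 = 0.363.
Mean = α/β = 12.7/32.2 = 0.394.
Squared-error loss ⇒ the optimal estimator is the posterior mean.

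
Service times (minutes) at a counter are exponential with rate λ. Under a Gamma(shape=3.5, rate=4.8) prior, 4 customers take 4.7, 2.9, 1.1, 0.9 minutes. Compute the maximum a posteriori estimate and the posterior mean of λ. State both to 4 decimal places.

Σ times = 9.6. Posterior: Gamma(shape = 3.5+4 = 7.5, rate = 4.8+9.6 = 14.4).
Mode = (α−1)/β = 6.5/14.4 = 0.4514.
Mean = α/β = 7.5/14.4 = 0.5208.
The posterior is right-skewed, so the mean exceeds the mode.

MAP: 0.4514. Posterior mean: 0.5208.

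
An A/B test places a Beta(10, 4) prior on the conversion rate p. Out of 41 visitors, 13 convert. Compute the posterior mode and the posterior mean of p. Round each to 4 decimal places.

MAP = 0.4151, posterior mean = 0.4182

Posterior: Beta(10+13, 4+28) = Beta(23, 32).
Mode = (23−1)/(23+32−2) = 22/53 = 0.4151.
Mean = 23/(23+32) = 23/55 = 0.4182.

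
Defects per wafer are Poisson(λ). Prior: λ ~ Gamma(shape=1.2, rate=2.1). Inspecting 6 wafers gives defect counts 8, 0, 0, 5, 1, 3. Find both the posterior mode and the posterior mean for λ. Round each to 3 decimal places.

Σ counts = 17. Posterior: Gamma(shape = 1.2+17 = 18.2, rate = 2.1+6 = 8.1).
Mode = (α−1)/β = 17.2/8.1 = 2.123.
Mean = α/β = 18.2/8.1 = 2.247.
The mean is pulled above the mode by the posterior's right skew.

λ_MAP = 2.123, E[λ|data] = 2.247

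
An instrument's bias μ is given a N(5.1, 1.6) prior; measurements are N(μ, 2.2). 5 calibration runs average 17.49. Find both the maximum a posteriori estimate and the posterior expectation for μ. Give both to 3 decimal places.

MAP = 14.818, posterior mean = 14.818

Posterior for μ is Normal. Precision-weighted mean: (1/1.6·5.1 + 5/2.2·17.49) / (1/1.6 + 5/2.2) = 14.818.
A Normal posterior is symmetric, so mode = mean.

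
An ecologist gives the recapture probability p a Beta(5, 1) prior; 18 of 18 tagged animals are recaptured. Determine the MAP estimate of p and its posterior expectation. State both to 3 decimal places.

p_MAP = 1.000, E[p|data] = 0.958

Posterior: Beta(5+18, 1+0) = Beta(23, 1).
Since β = 1 ≤ 1 and α > 1, the Beta density is monotone increasing on [0,1]; the mode is at 1.
Mean = 23/(23+1) = 0.958.
The posterior is left-skewed, so the mode exceeds the mean.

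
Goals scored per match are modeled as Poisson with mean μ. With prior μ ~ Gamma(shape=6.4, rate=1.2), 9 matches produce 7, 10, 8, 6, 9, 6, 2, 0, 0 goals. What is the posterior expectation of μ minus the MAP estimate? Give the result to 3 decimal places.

0.098

Σ counts = 48. Posterior: Gamma(shape = 6.4+48 = 54.4, rate = 1.2+9 = 10.2).
Mode = (α−1)/β = 53.4/10.2 = 5.235.
Mean = α/β = 54.4/10.2 = 5.333.
Difference = 5.333 − 5.235 = 0.098.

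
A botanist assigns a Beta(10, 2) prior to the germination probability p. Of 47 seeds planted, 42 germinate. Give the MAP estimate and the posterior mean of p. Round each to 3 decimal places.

Posterior: Beta(10+42, 2+5) = Beta(52, 7).
Mode = (52−1)/(52+7−2) = 51/57 = 0.895.
Mean = 52/(52+7) = 52/59 = 0.881.
Left-skewed posterior ⇒ mean < mode.

MAP = 0.895; posterior mean = 0.881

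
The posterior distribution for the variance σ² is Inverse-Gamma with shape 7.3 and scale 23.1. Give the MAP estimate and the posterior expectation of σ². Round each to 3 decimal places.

MAP = 2.783; posterior mean = 3.667

Mode = β/(α+1) = 23.1/8.3 = 2.783.
Mean = β/(α−1) = 23.1/6.3 = 3.667.
The mean is pulled above the mode by the posterior's right skew.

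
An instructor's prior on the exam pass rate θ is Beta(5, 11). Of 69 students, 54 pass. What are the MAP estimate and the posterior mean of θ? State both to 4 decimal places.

MAP: 0.6988. Posterior mean: 0.6941.

Posterior: Beta(5+54, 11+15) = Beta(59, 26).
Mode = (59−1)/(59+26−2) = 58/83 = 0.6988.
Mean = 59/(59+26) = 59/85 = 0.6941.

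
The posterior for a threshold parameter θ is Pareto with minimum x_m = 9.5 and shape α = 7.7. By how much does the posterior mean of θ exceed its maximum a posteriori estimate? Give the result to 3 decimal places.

1.418

The Pareto density is strictly decreasing on [x_m, ∞), so the mode is x_m = 9.500.
Mean = α·x_m/(α−1) = 7.7·9.5/6.7 = 10.918.
Difference = 10.918 − 9.500 = 1.418.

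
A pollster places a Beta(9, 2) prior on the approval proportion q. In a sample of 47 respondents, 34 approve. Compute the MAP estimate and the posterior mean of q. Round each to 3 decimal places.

Posterior: Beta(9+34, 2+13) = Beta(43, 15).
Mode = (43−1)/(43+15−2) = 42/56 = 0.750.
Mean = 43/(43+15) = 43/58 = 0.741.

MAP = 0.750; posterior mean = 0.741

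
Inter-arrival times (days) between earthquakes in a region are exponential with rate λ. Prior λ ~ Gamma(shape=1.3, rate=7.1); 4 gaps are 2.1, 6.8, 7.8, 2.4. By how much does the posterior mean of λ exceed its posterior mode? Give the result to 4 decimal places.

0.0382

Σ times = 19.1. Posterior: Gamma(shape = 1.3+4 = 5.3, rate = 7.1+19.1 = 26.2).
Mode = (α−1)/β = 4.3/26.2 = 0.1641.
Mean = α/β = 5.3/26.2 = 0.2023.
Difference = 0.2023 − 0.1641 = 0.0382.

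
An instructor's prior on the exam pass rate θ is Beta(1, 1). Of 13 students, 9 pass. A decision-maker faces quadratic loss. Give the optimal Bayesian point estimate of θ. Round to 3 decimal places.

Posterior: Beta(1+9, 1+4) = Beta(10, 5).
Mode = (10−1)/(10+5−2) = 9/13 = 0.692.
Mean = 10/(10+5) = 10/15 = 0.667.
Quadratic loss ⇒ the optimal estimator is the posterior mean.

0.667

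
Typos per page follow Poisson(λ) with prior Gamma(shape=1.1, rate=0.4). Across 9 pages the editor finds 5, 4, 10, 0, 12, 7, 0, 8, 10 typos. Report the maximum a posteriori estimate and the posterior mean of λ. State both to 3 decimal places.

Σ counts = 56. Posterior: Gamma(shape = 1.1+56 = 57.1, rate = 0.4+9 = 9.4).
Mode = (α−1)/β = 56.1/9.4 = 5.968.
Mean = α/β = 57.1/9.4 = 6.074.

λ_MAP = 5.968, E[λ|data] = 6.074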